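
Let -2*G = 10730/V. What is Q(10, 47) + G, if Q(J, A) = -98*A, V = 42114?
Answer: -193982449/42114 ≈ -4606.1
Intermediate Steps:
G = -5365/42114 ≈ -0.12739
Q(10, 47) + G = -98*47 - 5365/42114 = -4606 - 5365/42114 = -193982449/42114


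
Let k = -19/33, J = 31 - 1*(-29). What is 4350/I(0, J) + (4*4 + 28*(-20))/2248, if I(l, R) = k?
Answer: -40338842/5339 ≈ -7555.5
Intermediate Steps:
J = 60 (J = 31 + 29 = 60)
k = -19/33 (k = -19*1/33 = -19/33 ≈ -0.57576)
I(l, R) = -19/33
4350/I(0, J) + (4*4 + 28*(-20))/2248 = 4350/(-19/33) + (4*4 + 28*(-20))/2248 = 4350*(-33/19) + (16 - 560)*(1/2248) = -143550/19 - 544*1/2248 = -143550/19 - 68/281 = -40338842/5339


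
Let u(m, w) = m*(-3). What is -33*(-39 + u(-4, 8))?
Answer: 891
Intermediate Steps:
u(m, w) = -3*m
-33*(-39 + u(-4, 8)) = -33*(-39 - 3*(-4)) = -33*(-39 + 12) = -33*(-27) = 891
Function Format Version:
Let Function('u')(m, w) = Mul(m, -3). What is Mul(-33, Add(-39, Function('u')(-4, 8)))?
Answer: 891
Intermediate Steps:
Function('u')(m, w) = Mul(-3, m)
Mul(-33, Add(-39, Function('u')(-4, 8))) = Mul(-33, Add(-39, Mul(-3, -4))) = Mul(-33, Add(-39, 12)) = Mul(-33, -27) = 891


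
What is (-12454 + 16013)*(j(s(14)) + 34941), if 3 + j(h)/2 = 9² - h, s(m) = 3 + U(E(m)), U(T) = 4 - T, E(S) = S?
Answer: 124960049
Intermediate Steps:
s(m) = 7 - m (s(m) = 3 + (4 - m) = 7 - m)
j(h) = 156 - 2*h (j(h) = -6 + 2*(9² - h) = -6 + 2*(81 - h) = -6 + (162 - 2*h) = 156 - 2*h)
(-12454 + 16013)*(j(s(14)) + 34941) = (-12454 + 16013)*((156 - 2*(7 - 1*14)) + 34941) = 3559*((156 - 2*(7 - 14)) + 34941) = 3559*((156 - 2*(-7)) + 34941) = 3559*((156 + 14) + 34941) = 3559*(170 + 34941) = 3559*35111 = 124960049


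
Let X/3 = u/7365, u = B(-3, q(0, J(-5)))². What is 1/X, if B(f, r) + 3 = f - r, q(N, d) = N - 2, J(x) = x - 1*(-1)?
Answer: 2455/16 ≈ 153.44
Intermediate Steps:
J(x) = 1 + x (J(x) = x + 1 = 1 + x)
q(N, d) = -2 + N
B(f, r) = -3 + f - r (B(f, r) = -3 + (f - r) = -3 + f - r)
u = 16 (u = (-3 - 3 - (-2 + 0))² = (-3 - 3 - 1*(-2))² = (-3 - 3 + 2)² = (-4)² = 16)
X = 16/2455 (X = 3*(16/7365) = 16/2455 ≈ 0.0065173)
1/X = 1/(16/2455) = 2455/16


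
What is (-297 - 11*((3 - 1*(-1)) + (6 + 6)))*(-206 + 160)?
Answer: 21758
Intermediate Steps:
(-297 - 11*((3 - 1*(-1)) + (6 + 6)))*(-206 + 160) = (-297 - 11*((3 + 1) + 12))*(-46) = (-297 - 11*(4 + 12))*(-46) = (-297 - 11*16)*(-46) = (-297 - 176)*(-46) = -473*(-46) = 21758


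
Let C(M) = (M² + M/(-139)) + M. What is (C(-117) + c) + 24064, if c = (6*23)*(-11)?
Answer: 5020519/139 ≈ 36119.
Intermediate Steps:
C(M) = M² + 138*M/139 (C(M) = (M² - M/139) + M = M² + 138*M/139)
c = -1518 (c = 138*(-11) = -1518)
(C(-117) + c) + 24064 = ((1/139)*(-117)*(138 + 139*(-117)) - 1518) + 24064 = ((1/139)*(-117)*(138 - 16263) - 1518) + 24064 = ((1/139)*(-117)*(-16125) - 1518) + 24064 = (1886625/139 - 1518) + 24064 = 1675623/139 + 24064 = 5020519/139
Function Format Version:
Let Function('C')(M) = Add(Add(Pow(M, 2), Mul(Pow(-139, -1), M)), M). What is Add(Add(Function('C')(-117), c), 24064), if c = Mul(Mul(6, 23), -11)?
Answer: Rational(5020519, 139) ≈ 36119.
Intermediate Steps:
Function('C')(M) = Add(Pow(M, 2), Mul(Rational(138, 139), M)) (Function('C')(M) = Add(Add(Pow(M, 2), Mul(Rational(-1, 139), M)), M) = Add(Pow(M, 2), Mul(Rational(138, 139), M)))
c = -1518 (c = Mul(138, -11) = -1518)
Add(Add(Function('C')(-117), c), 24064) = Add(Add(Mul(Rational(1, 139), -117, Add(138, Mul(139, -117))), -1518), 24064) = Add(Add(Mul(Rational(1, 139), -117, Add(138, -16263)), -1518), 24064) = Add(Add(Mul(Rational(1, 139), -117, -16125), -1518), 24064) = Add(Add(Rational(1886625, 139), -1518), 24064) = Add(Rational(1675623, 139), 24064) = Rational(5020519, 139)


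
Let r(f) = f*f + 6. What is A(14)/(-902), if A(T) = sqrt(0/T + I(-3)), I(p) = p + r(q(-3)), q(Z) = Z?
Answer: -sqrt(3)/451 ≈ -0.0038405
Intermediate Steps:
r(f) = 6 + f**2 (r(f) = f**2 + 6 = 6 + f**2)
I(p) = 15 + p (I(p) = p + (6 + (-3)**2) = p + (6 + 9) = p + 15 = 15 + p)
A(T) = 2*sqrt(3) (A(T) = sqrt(0/T + (15 - 3)) = sqrt(0 + 12) = sqrt(12) = 2*sqrt(3))
A(14)/(-902) = (2*sqrt(3))/(-902) = (2*sqrt(3))*(-1/902) = -sqrt(3)/451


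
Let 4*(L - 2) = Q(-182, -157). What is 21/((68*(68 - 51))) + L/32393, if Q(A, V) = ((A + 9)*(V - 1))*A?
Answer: -1437031167/37446308 ≈ -38.376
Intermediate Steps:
Q(A, V) = A*(-1 + V)*(9 + A) (Q(A, V) = ((9 + A)*(-1 + V))*A = ((-1 + V)*(9 + A))*A = A*(-1 + V)*(9 + A))
L = -1243695 (L = 2 + (-182*(-9 - 1*(-182) + 9*(-157) - 182*(-157)))/4 = 2 + (-182*(-9 + 182 - 1413 + 28574))/4 = 2 + (-182*27334)/4 = 2 + (¼)*(-4974788) = 2 - 1243697 = -1243695)
21/((68*(68 - 51))) + L/32393 = 21/((68*(68 - 51))) - 1243695/32393 = 21/((68*17)) - 1243695*1/32393 = 21/1156 - 1243695/32393 = -1437031167/37446308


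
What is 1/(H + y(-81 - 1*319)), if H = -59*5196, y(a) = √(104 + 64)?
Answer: -25547/7831790494 - √42/46990742964 ≈ -3.2621e-6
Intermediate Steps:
y(a) = 2*√42 (y(a) = √168 = 2*√42)
H = -306564
1/(H + y(-81 - 1*319)) = 1/(-306564 + 2*√42)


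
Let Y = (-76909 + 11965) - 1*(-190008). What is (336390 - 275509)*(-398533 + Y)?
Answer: -16649066189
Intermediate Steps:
Y = 125064 (Y = -64944 + 190008 = 125064)
(336390 - 275509)*(-398533 + Y) = (336390 - 275509)*(-398533 + 125064) = 60881*(-273469) = -16649066189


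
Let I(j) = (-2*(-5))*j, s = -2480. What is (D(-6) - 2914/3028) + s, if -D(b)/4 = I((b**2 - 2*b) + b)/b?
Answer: -3332257/1514 ≈ -2201.0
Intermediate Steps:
I(j) = 10*j
D(b) = -4*(-10*b + 10*b**2)/b (D(b) = -4*10*((b**2 - 2*b) + b)/b = -4*10*(b**2 - b)/b = -4*(-10*b + 10*b**2)/b)
(D(-6) - 2914/3028) + s = ((40 - 40*(-6)) - 2914/3028) - 2480 = ((40 + 240) - 2914*1/3028) - 2480 = (280 - 1457/1514) - 2480 = 422463/1514 - 2480 = -3332257/1514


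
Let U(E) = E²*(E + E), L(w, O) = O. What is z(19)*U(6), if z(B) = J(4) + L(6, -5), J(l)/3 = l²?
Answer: 18576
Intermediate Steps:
J(l) = 3*l²
z(B) = 43 (z(B) = 3*4² - 5 = 3*16 - 5 = 48 - 5 = 43)
U(E) = 2*E³ (U(E) = E²*(2*E) = 2*E³)
z(19)*U(6) = 43*(2*6³) = 43*(2*216) = 43*432 = 18576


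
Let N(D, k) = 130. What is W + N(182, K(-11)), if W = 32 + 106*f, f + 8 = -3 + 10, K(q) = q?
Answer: 56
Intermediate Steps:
f = -1 (f = -8 + (-3 + 10) = -8 + 7 = -1)
W = -74 (W = 32 + 106*(-1) = 32 - 106 = -74)
W + N(182, K(-11)) = -74 + 130 = 56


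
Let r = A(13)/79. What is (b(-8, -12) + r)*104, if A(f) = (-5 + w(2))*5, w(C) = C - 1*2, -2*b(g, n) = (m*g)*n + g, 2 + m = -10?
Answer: 4762680/79 ≈ 60287.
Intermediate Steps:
m = -12 (m = -2 - 10 = -12)
b(g, n) = -g/2 + 6*g*n (b(g, n) = -((-12*g)*n + g)/2 = -(-12*g*n + g)/2 = -(g - 12*g*n)/2 = -g/2 + 6*g*n)
w(C) = -2 + C (w(C) = C - 2 = -2 + C)
A(f) = -25 (A(f) = (-5 + (-2 + 2))*5 = (-5 + 0)*5 = -5*5 = -25)
r = -25/79 ≈ -0.31646
(b(-8, -12) + r)*104 = ((1/2)*(-8)*(-1 + 12*(-12)) - 25/79)*104 = ((1/2)*(-8)*(-1 - 144) - 25/79)*104 = ((1/2)*(-8)*(-145) - 25/79)*104 = (580 - 25/79)*104 = (45795/79)*104 = 4762680/79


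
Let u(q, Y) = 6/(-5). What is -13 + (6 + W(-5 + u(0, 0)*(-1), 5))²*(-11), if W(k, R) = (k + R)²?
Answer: -388681/625 ≈ -621.89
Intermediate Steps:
u(q, Y) = -6/5 (u(q, Y) = 6*(-⅕) = -6/5)
W(k, R) = (R + k)²
-13 + (6 + W(-5 + u(0, 0)*(-1), 5))²*(-11) = -13 + (6 + (5 + (-5 - 6/5*(-1)))²)²*(-11) = -13 + (6 + (5 + (-5 + 6/5))²)²*(-11) = -13 + (6 + (5 - 19/5)²)²*(-11) = -13 + (6 + (6/5)²)²*(-11) = -13 + (6 + 36/25)²*(-11) = -13 + (186/25)²*(-11) = -13 + (34596/625)*(-11) = -13 - 380556/625 = -388681/625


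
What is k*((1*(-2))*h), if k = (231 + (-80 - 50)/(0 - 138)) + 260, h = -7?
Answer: 475216/69 ≈ 6887.2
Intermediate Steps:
k = 33944/69 (k = (231 - 130/(-138)) + 260 = (231 - 130*(-1/138)) + 260 = (231 + 65/69) + 260 = 16004/69 + 260 = 33944/69 ≈ 491.94)
k*((1*(-2))*h) = 33944*((1*(-2))*(-7))/69 = 33944*(-2*(-7))/69 = (33944/69)*14 = 475216/69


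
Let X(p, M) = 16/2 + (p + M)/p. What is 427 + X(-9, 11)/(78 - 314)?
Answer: 453439/1062 ≈ 426.97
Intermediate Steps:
X(p, M) = 8 + (M + p)/p (X(p, M) = 16*(½) + (M + p)/p = 8 + (M + p)/p)
427 + X(-9, 11)/(78 - 314) = 427 + (9 + 11/(-9))/(78 - 314) = 427 + (9 + 11*(-⅑))/(-236) = 427 - (9 - 11/9)/236 = 427 - 1/236*70/9 = 427 - 35/1062 = 453439/1062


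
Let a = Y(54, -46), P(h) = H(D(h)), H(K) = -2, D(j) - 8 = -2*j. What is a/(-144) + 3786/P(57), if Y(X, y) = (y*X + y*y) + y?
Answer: -15121/8 ≈ -1890.1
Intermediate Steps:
D(j) = 8 - 2*j
P(h) = -2
Y(X, y) = y + y² + X*y (Y(X, y) = (X*y + y²) + y = (y² + X*y) + y = y + y² + X*y)
a = -414 (a = -46*(1 + 54 - 46) = -46*9 = -414)
a/(-144) + 3786/P(57) = -414/(-144) + 3786/(-2) = -414*(-1/144) + 3786*(-½) = 23/8 - 1893 = -15121/8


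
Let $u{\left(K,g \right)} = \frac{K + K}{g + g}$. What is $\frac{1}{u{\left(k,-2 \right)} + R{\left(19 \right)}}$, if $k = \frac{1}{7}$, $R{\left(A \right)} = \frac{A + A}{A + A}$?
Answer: $\frac{14}{13} \approx 1.0769$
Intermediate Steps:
$R{\left(A \right)} = 1$ ($R{\left(A \right)} = \frac{2 A}{2 A} = 2 A \frac{1}{2 A} = 1$)
$k = \frac{1}{7} \approx 0.14286$
$u{\left(K,g \right)} = \frac{K}{g}$ ($u{\left(K,g \right)} = \frac{2 K}{2 g} = 2 K \frac{1}{2 g} = \frac{K}{g}$)
$\frac{1}{u{\left(k,-2 \right)} + R{\left(19 \right)}} = \frac{1}{\frac{1}{7 \left(-2\right)} + 1} = \frac{1}{\frac{1}{7} \left(- \frac{1}{2}\right) + 1} = \frac{1}{- \frac{1}{14} + 1} = \frac{1}{\frac{13}{14}} = \frac{14}{13}$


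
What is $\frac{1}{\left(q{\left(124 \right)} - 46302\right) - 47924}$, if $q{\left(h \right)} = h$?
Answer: $- \frac{1}{94102} \approx -1.0627 \cdot 10^{-5}$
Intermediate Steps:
$\frac{1}{\left(q{\left(124 \right)} - 46302\right) - 47924} = \frac{1}{\left(124 - 46302\right) - 47924} = \frac{1}{-46178 - 47924} = \frac{1}{-94102} = - \frac{1}{94102}$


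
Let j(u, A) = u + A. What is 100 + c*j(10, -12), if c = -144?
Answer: 388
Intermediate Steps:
j(u, A) = A + u
100 + c*j(10, -12) = 100 - 144*(-12 + 10) = 100 - 144*(-2) = 100 + 288 = 388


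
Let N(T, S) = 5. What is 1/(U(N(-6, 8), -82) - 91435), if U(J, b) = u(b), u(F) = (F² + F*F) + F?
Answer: -1/78069 ≈ -1.2809e-5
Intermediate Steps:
u(F) = F + 2*F² (u(F) = (F² + F²) + F = 2*F² + F = F + 2*F²)
U(J, b) = b*(1 + 2*b)
1/(U(N(-6, 8), -82) - 91435) = 1/(-82*(1 + 2*(-82)) - 91435) = 1/(-82*(1 - 164) - 91435) = 1/(-82*(-163) - 91435) = 1/(13366 - 91435) = 1/(-78069) = -1/78069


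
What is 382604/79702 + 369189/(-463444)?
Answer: 73945213249/18468706844 ≈ 4.0038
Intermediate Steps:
382604/79702 + 369189/(-463444) = 382604*(1/79702) + 369189*(-1/463444) = 191302/39851 - 369189/463444 = 73945213249/18468706844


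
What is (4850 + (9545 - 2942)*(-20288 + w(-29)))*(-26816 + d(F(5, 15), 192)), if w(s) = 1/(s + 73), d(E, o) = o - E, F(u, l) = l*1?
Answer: 157012749101107/44 ≈ 3.5685e+12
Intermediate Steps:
F(u, l) = l
w(s) = 1/(73 + s)
(4850 + (9545 - 2942)*(-20288 + w(-29)))*(-26816 + d(F(5, 15), 192)) = (4850 + (9545 - 2942)*(-20288 + 1/(73 - 29)))*(-26816 + (192 - 1*15)) = (4850 + 6603*(-20288 + 1/44))*(-26816 + (192 - 15)) = (4850 + 6603*(-20288 + 1/44))*(-26816 + 177) = (4850 + 6603*(-892671/44))*(-26639) = (4850 - 5894306613/44)*(-26639) = -5894093213/44*(-26639) = 157012749101107/44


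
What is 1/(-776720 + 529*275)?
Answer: -1/631245 ≈ -1.5842e-6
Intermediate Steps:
1/(-776720 + 529*275) = 1/(-776720 + 145475) = 1/(-631245) = -1/631245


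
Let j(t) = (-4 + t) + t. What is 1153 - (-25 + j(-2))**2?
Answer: 64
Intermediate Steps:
j(t) = -4 + 2*t
1153 - (-25 + j(-2))**2 = 1153 - (-25 + (-4 + 2*(-2)))**2 = 1153 - (-25 + (-4 - 4))**2 = 1153 - (-25 - 8)**2 = 1153 - 1*(-33)**2 = 1153 - 1*1089 = 1153 - 1089 = 64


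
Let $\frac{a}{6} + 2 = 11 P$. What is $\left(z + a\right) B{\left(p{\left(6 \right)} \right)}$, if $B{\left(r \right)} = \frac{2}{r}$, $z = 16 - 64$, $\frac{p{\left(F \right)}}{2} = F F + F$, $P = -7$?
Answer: $- \frac{87}{7} \approx -12.429$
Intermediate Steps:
$p{\left(F \right)} = 2 F + 2 F^{2}$ ($p{\left(F \right)} = 2 \left(F F + F\right) = 2 \left(F^{2} + F\right) = 2 \left(F + F^{2}\right) = 2 F + 2 F^{2}$)
$a = -474$ ($a = -12 + 6 \cdot 11 \left(-7\right) = -12 + 6 \left(-77\right) = -12 - 462 = -474$)
$z = -48$ ($z = 16 - 64 = -48$)
$\left(z + a\right) B{\left(p{\left(6 \right)} \right)} = \left(-48 - 474\right) \frac{2}{2 \cdot 6 \left(1 + 6\right)} = - 522 \frac{2}{2 \cdot 6 \cdot 7} = - 522 \cdot \frac{2}{84} = - 522 \cdot 2 \cdot \frac{1}{84} = \left(-522\right) \frac{1}{42} = - \frac{87}{7}$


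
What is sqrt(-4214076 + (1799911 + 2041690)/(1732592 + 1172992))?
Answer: I*sqrt(2223561344967034017)/726396 ≈ 2052.8*I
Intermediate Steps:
sqrt(-4214076 + (1799911 + 2041690)/(1732592 + 1172992)) = sqrt(-4214076 + 3841601/2905584) = sqrt(-12244347958783/2905584) = I*sqrt(2223561344967034017)/726396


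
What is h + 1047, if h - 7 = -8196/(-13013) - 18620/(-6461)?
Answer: 977059418/923923 ≈ 1057.5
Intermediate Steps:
h = 9712037/923923 (h = 7 + (-8196/(-13013) - 18620/(-6461)) = 7 + (-8196*(-1/13013) - 18620*(-1/6461)) = 7 + (8196/13013 + 2660/923) = 7 + 3244576/923923 = 9712037/923923 ≈ 10.512)
h + 1047 = 9712037/923923 + 1047 = 977059418/923923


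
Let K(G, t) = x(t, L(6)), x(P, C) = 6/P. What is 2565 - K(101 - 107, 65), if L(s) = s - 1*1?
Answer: 166719/65 ≈ 2564.9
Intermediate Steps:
L(s) = -1 + s (L(s) = s - 1 = -1 + s)
K(G, t) = 6/t
2565 - K(101 - 107, 65) = 2565 - 6/65 = 166719/65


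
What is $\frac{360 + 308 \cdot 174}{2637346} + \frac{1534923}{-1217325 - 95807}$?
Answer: $- \frac{1988638468347}{1731591713836} \approx -1.1484$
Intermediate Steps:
$\frac{360 + 308 \cdot 174}{2637346} + \frac{1534923}{-1217325 - 95807} = \left(360 + 53592\right) \frac{1}{2637346} + \frac{1534923}{-1313132} = 53952 \cdot \frac{1}{2637346} + 1534923 \left(- \frac{1}{1313132}\right) = \frac{26976}{1318673} - \frac{1534923}{1313132} = - \frac{1988638468347}{1731591713836}$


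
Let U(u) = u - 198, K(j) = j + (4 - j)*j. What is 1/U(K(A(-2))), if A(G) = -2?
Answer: -1/212 ≈ -0.0047170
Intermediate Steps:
K(j) = j + j*(4 - j)
U(u) = -198 + u
1/U(K(A(-2))) = 1/(-198 - 2*(5 - 1*(-2))) = 1/(-198 - 2*(5 + 2)) = 1/(-198 - 2*7) = 1/(-198 - 14) = 1/(-212) = -1/212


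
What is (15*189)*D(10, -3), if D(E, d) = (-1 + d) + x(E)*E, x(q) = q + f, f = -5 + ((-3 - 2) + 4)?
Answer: 102060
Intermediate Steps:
f = -6 (f = -5 + (-5 + 4) = -5 - 1 = -6)
x(q) = -6 + q (x(q) = q - 6 = -6 + q)
D(E, d) = -1 + d + E*(-6 + E) (D(E, d) = (-1 + d) + (-6 + E)*E = (-1 + d) + E*(-6 + E) = -1 + d + E*(-6 + E))
(15*189)*D(10, -3) = (15*189)*(-1 - 3 + 10*(-6 + 10)) = 2835*(-1 - 3 + 10*4) = 2835*(-1 - 3 + 40) = 2835*36 = 102060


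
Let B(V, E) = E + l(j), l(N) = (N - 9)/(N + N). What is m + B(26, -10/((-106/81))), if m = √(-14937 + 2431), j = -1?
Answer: 670/53 + 13*I*√74 ≈ 12.642 + 111.83*I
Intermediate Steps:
l(N) = (-9 + N)/(2*N) (l(N) = (-9 + N)/((2*N)) = (-9 + N)*(1/(2*N)) = (-9 + N)/(2*N))
B(V, E) = 5 + E (B(V, E) = E + (½)*(-9 - 1)/(-1) = E + (½)*(-1)*(-10) = E + 5 = 5 + E)
m = 13*I*√74 (m = √(-12506) = 13*I*√74 ≈ 111.83*I)
m + B(26, -10/((-106/81))) = 13*I*√74 + (5 - 10/((-106/81))) = 13*I*√74 + (5 - 10/((-106*1/81))) = 13*I*√74 + (5 - 10/(-106/81)) = 13*I*√74 + (5 - 10*(-81/106)) = 13*I*√74 + (5 + 405/53) = 13*I*√74 + 670/53 = 670/53 + 13*I*√74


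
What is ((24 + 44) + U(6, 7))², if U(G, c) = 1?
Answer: 4761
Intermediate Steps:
((24 + 44) + U(6, 7))² = ((24 + 44) + 1)² = (68 + 1)² = 69² = 4761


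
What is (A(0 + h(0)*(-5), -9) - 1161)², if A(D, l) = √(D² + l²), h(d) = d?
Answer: 1327104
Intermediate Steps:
(A(0 + h(0)*(-5), -9) - 1161)² = (√((0 + 0*(-5))² + (-9)²) - 1161)² = (√((0 + 0)² + 81) - 1161)² = (√(0² + 81) - 1161)² = (√(0 + 81) - 1161)² = (√81 - 1161)² = (9 - 1161)² = (-1152)² = 1327104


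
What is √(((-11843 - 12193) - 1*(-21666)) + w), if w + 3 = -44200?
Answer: I*√46573 ≈ 215.81*I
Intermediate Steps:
w = -44203 (w = -3 - 44200 = -44203)
√(((-11843 - 12193) - 1*(-21666)) + w) = √(((-11843 - 12193) - 1*(-21666)) - 44203) = √((-24036 + 21666) - 44203) = √(-2370 - 44203) = √(-46573) = I*√46573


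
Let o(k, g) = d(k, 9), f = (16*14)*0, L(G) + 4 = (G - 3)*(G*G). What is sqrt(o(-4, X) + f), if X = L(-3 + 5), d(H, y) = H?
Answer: 2*I ≈ 2.0*I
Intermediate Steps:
L(G) = -4 + G**2*(-3 + G) (L(G) = -4 + (G - 3)*(G*G) = -4 + (-3 + G)*G**2 = -4 + G**2*(-3 + G))
X = -8 (X = -4 + (-3 + 5)**3 - 3*(-3 + 5)**2 = -4 + 2**3 - 3*2**2 = -4 + 8 - 3*4 = -4 + 8 - 12 = -8)
f = 0 (f = 224*0 = 0)
o(k, g) = k
sqrt(o(-4, X) + f) = sqrt(-4 + 0) = sqrt(-4) = 2*I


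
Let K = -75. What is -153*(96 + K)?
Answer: -3213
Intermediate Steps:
-153*(96 + K) = -153*(96 - 75) = -153*21 = -3213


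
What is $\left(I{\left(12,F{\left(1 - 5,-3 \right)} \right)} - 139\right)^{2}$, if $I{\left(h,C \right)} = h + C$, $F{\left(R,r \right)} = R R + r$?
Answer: $12996$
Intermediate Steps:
$F{\left(R,r \right)} = r + R^{2}$ ($F{\left(R,r \right)} = R^{2} + r = r + R^{2}$)
$I{\left(h,C \right)} = C + h$
$\left(I{\left(12,F{\left(1 - 5,-3 \right)} \right)} - 139\right)^{2} = \left(\left(\left(-3 + \left(1 - 5\right)^{2}\right) + 12\right) - 139\right)^{2} = \left(\left(\left(-3 + \left(-4\right)^{2}\right) + 12\right) - 139\right)^{2} = \left(\left(\left(-3 + 16\right) + 12\right) - 139\right)^{2} = \left(\left(13 + 12\right) - 139\right)^{2} = \left(25 - 139\right)^{2} = \left(-114\right)^{2} = 12996$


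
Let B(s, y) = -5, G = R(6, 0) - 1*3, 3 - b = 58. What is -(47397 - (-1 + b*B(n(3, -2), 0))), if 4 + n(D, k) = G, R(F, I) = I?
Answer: -47123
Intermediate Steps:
b = -55 (b = 3 - 1*58 = 3 - 58 = -55)
G = -3 (G = 0 - 1*3 = 0 - 3 = -3)
n(D, k) = -7 (n(D, k) = -4 - 3 = -7)
-(47397 - (-1 + b*B(n(3, -2), 0))) = -(47397 - (-1 - 55*(-5))) = -(47397 - (-1 + 275)) = -(47397 - 1*274) = -(47397 - 274) = -1*47123 = -47123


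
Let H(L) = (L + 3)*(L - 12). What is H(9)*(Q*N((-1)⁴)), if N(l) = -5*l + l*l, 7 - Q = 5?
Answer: 288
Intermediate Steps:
Q = 2 (Q = 7 - 1*5 = 7 - 5 = 2)
N(l) = l² - 5*l (N(l) = -5*l + l² = l² - 5*l)
H(L) = (-12 + L)*(3 + L) (H(L) = (3 + L)*(-12 + L) = (-12 + L)*(3 + L))
H(9)*(Q*N((-1)⁴)) = (-36 + 9² - 9*9)*(2*((-1)⁴*(-5 + (-1)⁴))) = (-36 + 81 - 81)*(2*(1*(-5 + 1))) = -72*1*(-4) = -72*(-4) = -36*(-8) = 288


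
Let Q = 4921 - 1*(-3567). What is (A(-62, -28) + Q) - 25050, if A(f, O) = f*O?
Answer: -14826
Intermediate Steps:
A(f, O) = O*f
Q = 8488 (Q = 4921 + 3567 = 8488)
(A(-62, -28) + Q) - 25050 = (-28*(-62) + 8488) - 25050 = (1736 + 8488) - 25050 = 10224 - 25050 = -14826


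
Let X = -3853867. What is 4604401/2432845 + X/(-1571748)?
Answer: 16612819124563/3823819263060 ≈ 4.3446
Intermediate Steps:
4604401/2432845 + X/(-1571748) = 4604401/2432845 - 3853867/(-1571748) = 4604401*(1/2432845) - 3853867*(-1/1571748) = 4604401/2432845 + 3853867/1571748 = 16612819124563/3823819263060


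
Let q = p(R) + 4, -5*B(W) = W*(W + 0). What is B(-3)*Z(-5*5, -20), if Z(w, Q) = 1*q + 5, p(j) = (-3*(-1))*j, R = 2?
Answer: -27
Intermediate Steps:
B(W) = -W²/5 (B(W) = -W*(W + 0)/5 = -W*W/5 = -W²/5)
p(j) = 3*j
q = 10 (q = 3*2 + 4 = 6 + 4 = 10)
Z(w, Q) = 15 (Z(w, Q) = 1*10 + 5 = 10 + 5 = 15)
B(-3)*Z(-5*5, -20) = -⅕*(-3)²*15 = -⅕*9*15 = -9/5*15 = -27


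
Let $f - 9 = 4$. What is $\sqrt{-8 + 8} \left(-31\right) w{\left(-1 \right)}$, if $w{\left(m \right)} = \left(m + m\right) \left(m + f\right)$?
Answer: $0$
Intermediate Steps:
$f = 13$ ($f = 9 + 4 = 13$)
$w{\left(m \right)} = 2 m \left(13 + m\right)$ ($w{\left(m \right)} = \left(m + m\right) \left(m + 13\right) = 2 m \left(13 + m\right)$)
$\sqrt{-8 + 8} \left(-31\right) w{\left(-1 \right)} = \sqrt{-8 + 8} \left(-31\right) 2 \left(-1\right) \left(13 - 1\right) = \sqrt{0} \left(-31\right) 2 \left(-1\right) 12 = 0 \left(-31\right) \left(-24\right) = 0 \left(-24\right) = 0$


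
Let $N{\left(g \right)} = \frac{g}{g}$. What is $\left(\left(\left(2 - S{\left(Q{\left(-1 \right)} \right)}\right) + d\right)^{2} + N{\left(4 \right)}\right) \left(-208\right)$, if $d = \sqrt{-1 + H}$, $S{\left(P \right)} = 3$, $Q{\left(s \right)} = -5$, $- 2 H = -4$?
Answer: $-208$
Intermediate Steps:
$H = 2$ ($H = \left(- \frac{1}{2}\right) \left(-4\right) = 2$)
$d = 1$ ($d = \sqrt{-1 + 2} = \sqrt{1} = 1$)
$N{\left(g \right)} = 1$
$\left(\left(\left(2 - S{\left(Q{\left(-1 \right)} \right)}\right) + d\right)^{2} + N{\left(4 \right)}\right) \left(-208\right) = \left(\left(\left(2 - 3\right) + 1\right)^{2} + 1\right) \left(-208\right) = \left(\left(-1 + 1\right)^{2} + 1\right) \left(-208\right) = \left(0^{2} + 1\right) \left(-208\right) = \left(0 + 1\right) \left(-208\right) = 1 \left(-208\right) = -208$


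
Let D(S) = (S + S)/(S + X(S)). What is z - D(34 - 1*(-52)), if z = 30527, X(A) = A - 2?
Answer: 2594709/85 ≈ 30526.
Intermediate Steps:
X(A) = -2 + A
D(S) = 2*S/(-2 + 2*S) (D(S) = (S + S)/(S + (-2 + S)) = (2*S)/(-2 + 2*S) = 2*S/(-2 + 2*S))
z - D(34 - 1*(-52)) = 30527 - (34 - 1*(-52))/(-1 + (34 - 1*(-52))) = 30527 - (34 + 52)/(-1 + (34 + 52)) = 30527 - 86/(-1 + 86) = 30527 - 86/85 = 2594709/85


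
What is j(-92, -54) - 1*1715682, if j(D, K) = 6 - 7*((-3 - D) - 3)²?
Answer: -1767448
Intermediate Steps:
j(D, K) = 6 - 7*(-6 - D)²
j(-92, -54) - 1*1715682 = (6 - 7*(6 - 92)²) - 1*1715682 = (6 - 7*(-86)²) - 1715682 = (6 - 7*7396) - 1715682 = (6 - 51772) - 1715682 = -51766 - 1715682 = -1767448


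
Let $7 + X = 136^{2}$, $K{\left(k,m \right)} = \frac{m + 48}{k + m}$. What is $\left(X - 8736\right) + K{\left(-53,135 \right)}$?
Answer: $\frac{799929}{82} \approx 9755.2$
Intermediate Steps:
$K{\left(k,m \right)} = \frac{48 + m}{k + m}$
$X = 18489$ ($X = -7 + 136^{2} = -7 + 18496 = 18489$)
$\left(X - 8736\right) + K{\left(-53,135 \right)} = \left(18489 - 8736\right) + \frac{48 + 135}{-53 + 135} = 9753 + \frac{1}{82} \cdot 183 = 9753 + \frac{183}{82} = \frac{799929}{82}$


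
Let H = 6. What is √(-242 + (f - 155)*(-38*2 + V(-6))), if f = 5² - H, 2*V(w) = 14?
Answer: √9142 ≈ 95.614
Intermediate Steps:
V(w) = 7 (V(w) = (½)*14 = 7)
f = 19 (f = 5² - 1*6 = 25 - 6 = 19)
√(-242 + (f - 155)*(-38*2 + V(-6))) = √(-242 + (19 - 155)*(-38*2 + 7)) = √(-242 - 136*(-76 + 7)) = √(-242 - 136*(-69)) = √(-242 + 9384) = √9142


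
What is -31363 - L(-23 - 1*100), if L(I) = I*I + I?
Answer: -46369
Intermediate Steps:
L(I) = I + I² (L(I) = I² + I = I + I²)
-31363 - L(-23 - 1*100) = -31363 - (-23 - 1*100)*(1 + (-23 - 1*100)) = -31363 - (-23 - 100)*(1 + (-23 - 100)) = -31363 - (-123)*(1 - 123) = -31363 - (-123)*(-122) = -31363 - 1*15006 = -31363 - 15006 = -46369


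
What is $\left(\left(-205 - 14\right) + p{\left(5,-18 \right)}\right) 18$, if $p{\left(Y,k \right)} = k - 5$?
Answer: $-4356$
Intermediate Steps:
$p{\left(Y,k \right)} = -5 + k$ ($p{\left(Y,k \right)} = k - 5 = -5 + k$)
$\left(\left(-205 - 14\right) + p{\left(5,-18 \right)}\right) 18 = \left(\left(-205 - 14\right) - 23\right) 18 = \left(-219 - 23\right) 18 = \left(-242\right) 18 = -4356$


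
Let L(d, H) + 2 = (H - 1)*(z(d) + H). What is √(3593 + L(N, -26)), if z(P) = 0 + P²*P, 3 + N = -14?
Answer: 12*√951 ≈ 370.06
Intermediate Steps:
N = -17 (N = -3 - 14 = -17)
z(P) = P³ (z(P) = 0 + P³ = P³)
L(d, H) = -2 + (-1 + H)*(H + d³) (L(d, H) = -2 + (H - 1)*(d³ + H) = -2 + (-1 + H)*(H + d³))
√(3593 + L(N, -26)) = √(3593 + (-2 + (-26)² - 1*(-26) - 1*(-17)³ - 26*(-17)³)) = √(3593 + (-2 + 676 + 26 - 1*(-4913) - 26*(-4913))) = √(3593 + (-2 + 676 + 26 + 4913 + 127738)) = √(3593 + 133351) = √136944 = 12*√951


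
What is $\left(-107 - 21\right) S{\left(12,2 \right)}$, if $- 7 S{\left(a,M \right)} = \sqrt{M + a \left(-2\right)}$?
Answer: $\frac{128 i \sqrt{22}}{7} \approx 85.768 i$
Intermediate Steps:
$S{\left(a,M \right)} = - \frac{\sqrt{M - 2 a}}{7}$ ($S{\left(a,M \right)} = - \frac{\sqrt{M + a \left(-2\right)}}{7} = - \frac{\sqrt{M - 2 a}}{7}$)
$\left(-107 - 21\right) S{\left(12,2 \right)} = \left(-107 - 21\right) \left(- \frac{\sqrt{2 - 24}}{7}\right) = - 128 \left(- \frac{\sqrt{2 - 24}}{7}\right) = - 128 \left(- \frac{\sqrt{-22}}{7}\right) = - 128 \left(- \frac{i \sqrt{22}}{7}\right) = \frac{128 i \sqrt{22}}{7}$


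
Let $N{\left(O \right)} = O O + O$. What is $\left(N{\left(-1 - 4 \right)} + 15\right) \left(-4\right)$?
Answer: $-140$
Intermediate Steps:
$N{\left(O \right)} = O + O^{2}$ ($N{\left(O \right)} = O^{2} + O = O + O^{2}$)
$\left(N{\left(-1 - 4 \right)} + 15\right) \left(-4\right) = \left(\left(-1 - 4\right) \left(1 - 5\right) + 15\right) \left(-4\right) = \left(- 5 \left(1 - 5\right) + 15\right) \left(-4\right) = \left(\left(-5\right) \left(-4\right) + 15\right) \left(-4\right) = \left(20 + 15\right) \left(-4\right) = 35 \left(-4\right) = -140$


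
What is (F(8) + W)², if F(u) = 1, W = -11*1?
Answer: 100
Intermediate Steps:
W = -11
(F(8) + W)² = (1 - 11)² = (-10)² = 100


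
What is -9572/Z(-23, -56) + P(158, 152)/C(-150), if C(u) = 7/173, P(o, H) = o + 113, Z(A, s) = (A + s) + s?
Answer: 6396209/945 ≈ 6768.5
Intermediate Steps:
Z(A, s) = A + 2*s
P(o, H) = 113 + o
C(u) = 7/173 (C(u) = 7*(1/173) = 7/173)
-9572/Z(-23, -56) + P(158, 152)/C(-150) = -9572/(-23 + 2*(-56)) + (113 + 158)/(7/173) = -9572/(-23 - 112) + 271*(173/7) = -9572/(-135) + 46883/7 = -9572*(-1/135) + 46883/7 = 9572/135 + 46883/7 = 6396209/945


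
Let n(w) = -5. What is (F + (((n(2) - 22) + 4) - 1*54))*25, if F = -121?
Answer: -4950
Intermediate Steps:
(F + (((n(2) - 22) + 4) - 1*54))*25 = (-121 + (((-5 - 22) + 4) - 1*54))*25 = (-121 + ((-27 + 4) - 54))*25 = (-121 + (-23 - 54))*25 = (-121 - 77)*25 = -198*25 = -4950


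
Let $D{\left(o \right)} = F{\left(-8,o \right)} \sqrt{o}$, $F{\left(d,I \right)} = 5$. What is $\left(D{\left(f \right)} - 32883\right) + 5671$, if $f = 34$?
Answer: $-27212 + 5 \sqrt{34} \approx -27183.0$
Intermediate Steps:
$D{\left(o \right)} = 5 \sqrt{o}$
$\left(D{\left(f \right)} - 32883\right) + 5671 = \left(5 \sqrt{34} - 32883\right) + 5671 = \left(-32883 + 5 \sqrt{34}\right) + 5671 = -27212 + 5 \sqrt{34}$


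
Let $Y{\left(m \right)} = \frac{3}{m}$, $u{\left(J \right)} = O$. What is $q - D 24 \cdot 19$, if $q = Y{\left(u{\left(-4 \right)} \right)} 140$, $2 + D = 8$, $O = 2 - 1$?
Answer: $-2316$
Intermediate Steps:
$O = 1$ ($O = 2 - 1 = 1$)
$D = 6$ ($D = -2 + 8 = 6$)
$u{\left(J \right)} = 1$
$q = 420$ ($q = \frac{3}{1} \cdot 140 = 3 \cdot 1 \cdot 140 = 3 \cdot 140 = 420$)
$q - D 24 \cdot 19 = 420 - 6 \cdot 24 \cdot 19 = 420 - 144 \cdot 19 = 420 - 2736 = -2316$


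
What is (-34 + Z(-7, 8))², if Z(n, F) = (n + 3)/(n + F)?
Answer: 1444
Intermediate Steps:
Z(n, F) = (3 + n)/(F + n)
(-34 + Z(-7, 8))² = (-34 + (3 - 7)/(8 - 7))² = (-34 - 4/1)² = (-34 + 1*(-4))² = (-34 - 4)² = (-38)² = 1444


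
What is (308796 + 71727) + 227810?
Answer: 608333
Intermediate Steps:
(308796 + 71727) + 227810 = 380523 + 227810 = 608333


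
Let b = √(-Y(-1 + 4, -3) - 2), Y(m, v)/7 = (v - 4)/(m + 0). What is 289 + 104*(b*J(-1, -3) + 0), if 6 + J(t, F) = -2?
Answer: 289 - 832*√129/3 ≈ -2860.9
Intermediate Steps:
J(t, F) = -8 (J(t, F) = -6 - 2 = -8)
Y(m, v) = 7*(-4 + v)/m (Y(m, v) = 7*((v - 4)/(m + 0)) = 7*((-4 + v)/m) = 7*(-4 + v)/m)
b = √129/3 (b = √(-7*(-4 - 3)/(-1 + 4) - 2) = √(-7*(-7)/3 - 2) = √(-1*(-49/3) - 2) = √(49/3 - 2) = √(43/3) = √129/3 ≈ 3.7859)
289 + 104*(b*J(-1, -3) + 0) = 289 + 104*((√129/3)*(-8) + 0) = 289 + 104*(-8*√129/3 + 0) = 289 + 104*(-8*√129/3) = 289 - 832*√129/3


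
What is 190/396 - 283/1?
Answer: -55939/198 ≈ -282.52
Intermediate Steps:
190/396 - 283/1 = 190*(1/396) - 283*1 = 95/198 - 283 = -55939/198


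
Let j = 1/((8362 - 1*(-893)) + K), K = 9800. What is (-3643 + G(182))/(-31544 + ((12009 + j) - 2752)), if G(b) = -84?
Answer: 71017985/424678784 ≈ 0.16723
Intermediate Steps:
j = 1/19055 (j = 1/((8362 - 1*(-893)) + 9800) = 1/((8362 + 893) + 9800) = 1/(9255 + 9800) = 1/19055 ≈ 5.2480e-5)
(-3643 + G(182))/(-31544 + ((12009 + j) - 2752)) = (-3643 - 84)/(-31544 + ((12009 + 1/19055) - 2752)) = -3727/(-31544 + (228831496/19055 - 2752)) = -3727/(-31544 + 176392136/19055) = -3727/(-424678784/19055) = -3727*(-19055/424678784) = 71017985/424678784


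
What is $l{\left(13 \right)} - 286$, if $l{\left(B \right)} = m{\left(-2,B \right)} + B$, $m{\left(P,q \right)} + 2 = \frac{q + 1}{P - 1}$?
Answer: $- \frac{839}{3} \approx -279.67$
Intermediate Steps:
$m{\left(P,q \right)} = -2 + \frac{1 + q}{-1 + P}$ ($m{\left(P,q \right)} = -2 + \frac{q + 1}{P - 1} = -2 + \frac{1 + q}{-1 + P}$)
$l{\left(B \right)} = - \frac{7}{3} + \frac{2 B}{3}$ ($l{\left(B \right)} = \frac{3 + B - -4}{-1 - 2} + B = \frac{3 + B + 4}{-3} + B = - \frac{7 + B}{3} + B = \left(- \frac{7}{3} - \frac{B}{3}\right) + B = - \frac{7}{3} + \frac{2 B}{3}$)
$l{\left(13 \right)} - 286 = \left(- \frac{7}{3} + \frac{2}{3} \cdot 13\right) - 286 = \left(- \frac{7}{3} + \frac{26}{3}\right) - 286 = \frac{19}{3} - 286 = - \frac{839}{3}$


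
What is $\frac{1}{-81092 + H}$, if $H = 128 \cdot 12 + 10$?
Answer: $- \frac{1}{79546} \approx -1.2571 \cdot 10^{-5}$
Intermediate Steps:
$H = 1546$ ($H = 1536 + 10 = 1546$)
$\frac{1}{-81092 + H} = \frac{1}{-81092 + 1546} = \frac{1}{-79546} = - \frac{1}{79546}$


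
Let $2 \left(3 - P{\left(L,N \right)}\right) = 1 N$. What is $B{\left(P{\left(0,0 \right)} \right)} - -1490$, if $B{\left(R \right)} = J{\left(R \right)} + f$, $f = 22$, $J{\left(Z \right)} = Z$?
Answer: $1515$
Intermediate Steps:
$P{\left(L,N \right)} = 3 - \frac{N}{2}$ ($P{\left(L,N \right)} = 3 - \frac{1 N}{2} = 3 - \frac{N}{2}$)
$B{\left(R \right)} = 22 + R$ ($B{\left(R \right)} = R + 22 = 22 + R$)
$B{\left(P{\left(0,0 \right)} \right)} - -1490 = \left(22 + \left(3 - 0\right)\right) - -1490 = \left(22 + \left(3 + 0\right)\right) + 1490 = \left(22 + 3\right) + 1490 = 25 + 1490 = 1515$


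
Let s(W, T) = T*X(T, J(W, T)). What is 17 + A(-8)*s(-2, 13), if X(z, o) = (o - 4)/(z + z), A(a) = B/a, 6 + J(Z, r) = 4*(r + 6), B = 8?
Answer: -16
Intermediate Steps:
J(Z, r) = 18 + 4*r (J(Z, r) = -6 + 4*(r + 6) = -6 + 4*(6 + r) = -6 + (24 + 4*r) = 18 + 4*r)
A(a) = 8/a
X(z, o) = (-4 + o)/(2*z) (X(z, o) = (-4 + o)/((2*z)) = (-4 + o)*(1/(2*z)) = (-4 + o)/(2*z))
s(W, T) = 7 + 2*T (s(W, T) = T*((-4 + (18 + 4*T))/(2*T)) = T*((14 + 4*T)/(2*T)) = 7 + 2*T)
17 + A(-8)*s(-2, 13) = 17 + (8/(-8))*(7 + 2*13) = 17 + (8*(-1/8))*(7 + 26) = 17 - 1*33 = 17 - 33 = -16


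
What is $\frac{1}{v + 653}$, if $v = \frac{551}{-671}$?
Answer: $\frac{671}{437612} \approx 0.0015333$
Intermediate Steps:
$v = - \frac{551}{671}$ ($v = 551 \left(- \frac{1}{671}\right) = - \frac{551}{671} \approx -0.82116$)
$\frac{1}{v + 653} = \frac{1}{- \frac{551}{671} + 653} = \frac{1}{\frac{437612}{671}} = \frac{671}{437612}$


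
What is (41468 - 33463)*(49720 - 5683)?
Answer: 352516185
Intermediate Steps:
(41468 - 33463)*(49720 - 5683) = 8005*44037 = 352516185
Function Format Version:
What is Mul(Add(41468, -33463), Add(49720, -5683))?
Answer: 352516185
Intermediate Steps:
Mul(Add(41468, -33463), Add(49720, -5683)) = Mul(8005, 44037) = 352516185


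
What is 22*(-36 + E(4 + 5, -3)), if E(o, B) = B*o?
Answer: -1386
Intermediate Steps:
22*(-36 + E(4 + 5, -3)) = 22*(-36 - 3*(4 + 5)) = 22*(-36 - 3*9) = 22*(-36 - 27) = 22*(-63) = -1386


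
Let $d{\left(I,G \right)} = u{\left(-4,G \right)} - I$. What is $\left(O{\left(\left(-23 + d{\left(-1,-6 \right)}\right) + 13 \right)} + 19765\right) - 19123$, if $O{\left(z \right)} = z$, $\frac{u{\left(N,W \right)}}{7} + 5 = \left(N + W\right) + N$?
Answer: $500$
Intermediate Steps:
$u{\left(N,W \right)} = -35 + 7 W + 14 N$ ($u{\left(N,W \right)} = -35 + 7 \left(\left(N + W\right) + N\right) = -35 + 7 \left(W + 2 N\right) = -35 + \left(7 W + 14 N\right) = -35 + 7 W + 14 N$)
$d{\left(I,G \right)} = -91 - I + 7 G$ ($d{\left(I,G \right)} = \left(-35 + 7 G + 14 \left(-4\right)\right) - I = \left(-35 + 7 G - 56\right) - I = \left(-91 + 7 G\right) - I = -91 - I + 7 G$)
$\left(O{\left(\left(-23 + d{\left(-1,-6 \right)}\right) + 13 \right)} + 19765\right) - 19123 = \left(\left(\left(-23 - 132\right) + 13\right) + 19765\right) - 19123 = \left(\left(-155 + 13\right) + 19765\right) - 19123 = \left(-142 + 19765\right) - 19123 = 19623 - 19123 = 500$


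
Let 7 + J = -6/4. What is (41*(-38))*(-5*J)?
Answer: -66215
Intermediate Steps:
J = -17/2 (J = -7 - 6/4 = -7 - 6*1/4 = -7 - 3/2 = -17/2 ≈ -8.5000)
(41*(-38))*(-5*J) = (41*(-38))*(-5*(-17/2)) = -1558*85/2 = -66215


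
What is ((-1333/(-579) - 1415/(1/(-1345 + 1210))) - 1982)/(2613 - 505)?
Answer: 54728615/610266 ≈ 89.680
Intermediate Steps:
((-1333/(-579) - 1415/(1/(-1345 + 1210))) - 1982)/(2613 - 505) = ((-1333*(-1/579) - 1415/(1/(-135))) - 1982)/2108 = ((1333/579 - 1415/(-1/135)) - 1982)*(1/2108) = ((1333/579 - 1415*(-135)) - 1982)*(1/2108) = ((1333/579 + 191025) - 1982)*(1/2108) = (110604808/579 - 1982)*(1/2108) = (109457230/579)*(1/2108) = 54728615/610266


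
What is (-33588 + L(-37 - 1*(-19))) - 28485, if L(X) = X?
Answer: -62091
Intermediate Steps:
(-33588 + L(-37 - 1*(-19))) - 28485 = (-33588 + (-37 - 1*(-19))) - 28485 = (-33588 + (-37 + 19)) - 28485 = (-33588 - 18) - 28485 = -33606 - 28485 = -62091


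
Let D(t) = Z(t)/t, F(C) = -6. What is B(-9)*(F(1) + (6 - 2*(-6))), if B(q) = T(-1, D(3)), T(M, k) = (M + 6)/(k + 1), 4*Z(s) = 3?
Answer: 48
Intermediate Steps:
Z(s) = 3/4 (Z(s) = (1/4)*3 = 3/4)
D(t) = 3/(4*t)
T(M, k) = (6 + M)/(1 + k)
B(q) = 4 (B(q) = (6 - 1)/(1 + (3/4)/3) = 5/(1 + (3/4)*(1/3)) = 5/(1 + 1/4) = 5/(5/4) = (4/5)*5 = 4)
B(-9)*(F(1) + (6 - 2*(-6))) = 4*(-6 + (6 - 2*(-6))) = 4*(-6 + (6 + 12)) = 4*(-6 + 18) = 4*12 = 48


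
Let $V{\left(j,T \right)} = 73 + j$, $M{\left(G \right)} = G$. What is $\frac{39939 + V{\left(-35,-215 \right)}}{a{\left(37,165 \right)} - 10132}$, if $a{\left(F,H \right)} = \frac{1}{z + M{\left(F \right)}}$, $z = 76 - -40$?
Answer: $- \frac{6116481}{1550195} \approx -3.9456$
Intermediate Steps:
$z = 116$ ($z = 76 + 40 = 116$)
$a{\left(F,H \right)} = \frac{1}{116 + F}$
$\frac{39939 + V{\left(-35,-215 \right)}}{a{\left(37,165 \right)} - 10132} = \frac{39939 + \left(73 - 35\right)}{\frac{1}{116 + 37} - 10132} = \frac{39939 + 38}{\frac{1}{153} - 10132} = \frac{39977}{\frac{1}{153} - 10132} = \frac{39977}{- \frac{1550195}{153}} = 39977 \left(- \frac{153}{1550195}\right) = - \frac{6116481}{1550195}$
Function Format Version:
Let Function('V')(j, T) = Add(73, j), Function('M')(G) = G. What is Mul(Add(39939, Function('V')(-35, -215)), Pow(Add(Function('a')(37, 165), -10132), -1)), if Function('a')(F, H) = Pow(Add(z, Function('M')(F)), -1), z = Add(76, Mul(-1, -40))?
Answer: Rational(-6116481, 1550195) ≈ -3.9456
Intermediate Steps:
z = 116 (z = Add(76, 40) = 116)
Function('a')(F, H) = Pow(Add(116, F), -1)
Mul(Add(39939, Function('V')(-35, -215)), Pow(Add(Function('a')(37, 165), -10132), -1)) = Mul(Add(39939, Add(73, -35)), Pow(Add(Pow(Add(116, 37), -1), -10132), -1)) = Mul(Add(39939, 38), Pow(Add(Pow(153, -1), -10132), -1)) = Mul(39977, Pow(Add(Rational(1, 153), -10132), -1)) = Mul(39977, Pow(Rational(-1550195, 153), -1)) = Mul(39977, Rational(-153, 1550195)) = Rational(-6116481, 1550195)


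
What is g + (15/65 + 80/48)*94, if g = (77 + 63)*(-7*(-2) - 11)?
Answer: 23336/39 ≈ 598.36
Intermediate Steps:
g = 420 (g = 140*(14 - 11) = 140*3 = 420)
g + (15/65 + 80/48)*94 = 420 + (15/65 + 80/48)*94 = 420 + (15*(1/65) + 80*(1/48))*94 = 420 + (3/13 + 5/3)*94 = 420 + (74/39)*94 = 420 + 6956/39 = 23336/39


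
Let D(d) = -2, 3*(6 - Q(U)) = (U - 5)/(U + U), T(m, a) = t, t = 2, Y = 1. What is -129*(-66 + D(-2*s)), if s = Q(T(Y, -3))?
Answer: 8772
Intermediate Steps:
T(m, a) = 2
Q(U) = 6 - (-5 + U)/(6*U) (Q(U) = 6 - (U - 5)/(3*(U + U)) = 6 - (-5 + U)/(3*(2*U)) = 6 - (-5 + U)*1/(2*U)/3 = 6 - (-5 + U)/(6*U))
s = 25/4 (s = (5/6)*(1 + 7*2)/2 = (5/6)*(1/2)*(1 + 14) = (5/6)*(1/2)*15 = 25/4 ≈ 6.2500)
-129*(-66 + D(-2*s)) = -129*(-66 - 2) = -129*(-68) = 8772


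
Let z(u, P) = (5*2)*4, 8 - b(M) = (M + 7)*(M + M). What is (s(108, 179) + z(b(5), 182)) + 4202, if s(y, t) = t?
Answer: 4421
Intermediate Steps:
b(M) = 8 - 2*M*(7 + M) (b(M) = 8 - (M + 7)*(M + M) = 8 - (7 + M)*2*M = 8 - 2*M*(7 + M))
z(u, P) = 40 (z(u, P) = 10*4 = 40)
(s(108, 179) + z(b(5), 182)) + 4202 = (179 + 40) + 4202 = 219 + 4202 = 4421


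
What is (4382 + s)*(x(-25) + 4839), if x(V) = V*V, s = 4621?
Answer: 49192392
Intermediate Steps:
x(V) = V²
(4382 + s)*(x(-25) + 4839) = (4382 + 4621)*((-25)² + 4839) = 9003*(625 + 4839) = 9003*5464 = 49192392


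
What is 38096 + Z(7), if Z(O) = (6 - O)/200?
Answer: 7619199/200 ≈ 38096.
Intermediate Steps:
Z(O) = 3/100 - O/200 (Z(O) = (6 - O)*(1/200) = 3/100 - O/200)
38096 + Z(7) = 38096 + (3/100 - 1/200*7) = 38096 + (3/100 - 7/200) = 38096 - 1/200 = 7619199/200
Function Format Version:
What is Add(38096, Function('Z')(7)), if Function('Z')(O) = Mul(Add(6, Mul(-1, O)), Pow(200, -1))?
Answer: Rational(7619199, 200) ≈ 38096.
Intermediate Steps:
Function('Z')(O) = Add(Rational(3, 100), Mul(Rational(-1, 200), O)) (Function('Z')(O) = Mul(Add(6, Mul(-1, O)), Rational(1, 200)) = Add(Rational(3, 100), Mul(Rational(-1, 200), O)))
Add(38096, Function('Z')(7)) = Add(38096, Add(Rational(3, 100), Mul(Rational(-1, 200), 7))) = Add(38096, Add(Rational(3, 100), Rational(-7, 200))) = Add(38096, Rational(-1, 200)) = Rational(7619199, 200)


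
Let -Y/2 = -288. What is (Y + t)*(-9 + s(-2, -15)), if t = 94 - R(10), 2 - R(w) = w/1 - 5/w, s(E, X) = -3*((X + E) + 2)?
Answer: 24390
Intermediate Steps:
s(E, X) = -6 - 3*E - 3*X (s(E, X) = -3*((E + X) + 2) = -3*(2 + E + X) = -6 - 3*E - 3*X)
Y = 576 (Y = -2*(-288) = 576)
R(w) = 2 - w + 5/w (R(w) = 2 - (w/1 - 5/w) = 2 - (w*1 - 5/w) = 2 - (w - 5/w) = 2 + (-w + 5/w) = 2 - w + 5/w)
t = 203/2 (t = 94 - (2 - 1*10 + 5/10) = 94 - (2 - 10 + 5*(⅒)) = 94 - (2 - 10 + ½) = 94 - 1*(-15/2) = 94 + 15/2 = 203/2 ≈ 101.50)
(Y + t)*(-9 + s(-2, -15)) = (576 + 203/2)*(-9 + (-6 - 3*(-2) - 3*(-15))) = 1355*(-9 + (-6 + 6 + 45))/2 = 1355*(-9 + 45)/2 = (1355/2)*36 = 24390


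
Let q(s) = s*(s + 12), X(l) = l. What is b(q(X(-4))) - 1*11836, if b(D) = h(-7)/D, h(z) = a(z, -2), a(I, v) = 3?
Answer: -378755/32 ≈ -11836.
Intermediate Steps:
h(z) = 3
q(s) = s*(12 + s)
b(D) = 3/D
b(q(X(-4))) - 1*11836 = 3/((-4*(12 - 4))) - 1*11836 = 3/((-4*8)) - 11836 = 3/(-32) - 11836 = 3*(-1/32) - 11836 = -3/32 - 11836 = -378755/32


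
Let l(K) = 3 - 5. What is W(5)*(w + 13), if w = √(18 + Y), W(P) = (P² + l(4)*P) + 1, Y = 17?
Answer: 208 + 16*√35 ≈ 302.66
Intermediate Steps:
l(K) = -2
W(P) = 1 + P² - 2*P (W(P) = (P² - 2*P) + 1 = 1 + P² - 2*P)
w = √35 (w = √(18 + 17) = √35 ≈ 5.9161)
W(5)*(w + 13) = (1 + 5² - 2*5)*(√35 + 13) = (1 + 25 - 10)*(13 + √35) = 16*(13 + √35) = 208 + 16*√35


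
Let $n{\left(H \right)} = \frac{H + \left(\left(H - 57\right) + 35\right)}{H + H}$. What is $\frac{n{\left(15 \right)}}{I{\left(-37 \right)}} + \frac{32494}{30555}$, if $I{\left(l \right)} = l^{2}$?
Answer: $\frac{6356062}{5975685} \approx 1.0637$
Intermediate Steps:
$n{\left(H \right)} = \frac{-22 + 2 H}{2 H}$ ($n{\left(H \right)} = \frac{H + \left(\left(-57 + H\right) + 35\right)}{2 H} = \left(H + \left(-22 + H\right)\right) \frac{1}{2 H} = \left(-22 + 2 H\right) \frac{1}{2 H} = \frac{-22 + 2 H}{2 H}$)
$\frac{n{\left(15 \right)}}{I{\left(-37 \right)}} + \frac{32494}{30555} = \frac{\frac{1}{15} \left(-11 + 15\right)}{\left(-37\right)^{2}} + \frac{32494}{30555} = \frac{\frac{1}{15} \cdot 4}{1369} + 32494 \cdot \frac{1}{30555} = \frac{4}{15} \cdot \frac{1}{1369} + \frac{4642}{4365} = \frac{4}{20535} + \frac{4642}{4365} = \frac{6356062}{5975685}$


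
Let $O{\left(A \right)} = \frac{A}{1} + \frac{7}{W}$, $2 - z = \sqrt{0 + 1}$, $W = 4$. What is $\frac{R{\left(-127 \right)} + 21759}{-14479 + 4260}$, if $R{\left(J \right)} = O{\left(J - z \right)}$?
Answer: $- \frac{86531}{40876} \approx -2.1169$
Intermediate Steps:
$z = 1$ ($z = 2 - \sqrt{0 + 1} = 2 - \sqrt{1} = 2 - 1 = 1$)
$O{\left(A \right)} = \frac{7}{4} + A$ ($O{\left(A \right)} = \frac{A}{1} + \frac{7}{4} = A 1 + 7 \cdot \frac{1}{4} = A + \frac{7}{4} = \frac{7}{4} + A$)
$R{\left(J \right)} = \frac{3}{4} + J$ ($R{\left(J \right)} = \frac{7}{4} + \left(J - 1\right) = \frac{7}{4} + \left(-1 + J\right) = \frac{3}{4} + J$)
$\frac{R{\left(-127 \right)} + 21759}{-14479 + 4260} = \frac{\left(\frac{3}{4} - 127\right) + 21759}{-14479 + 4260} = \frac{- \frac{505}{4} + 21759}{-10219} = \frac{86531}{4} \left(- \frac{1}{10219}\right) = - \frac{86531}{40876}$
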